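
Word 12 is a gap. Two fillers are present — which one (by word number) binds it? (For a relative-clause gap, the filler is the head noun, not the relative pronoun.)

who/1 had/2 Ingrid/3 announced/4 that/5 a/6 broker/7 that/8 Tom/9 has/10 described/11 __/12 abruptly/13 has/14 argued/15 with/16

The marked gap is inside the relative clause, the direct object of "described".
Its filler is the head noun "broker" (via "that"), at word 7.
(The other dependency links word 1 to a gap after word 16.)

7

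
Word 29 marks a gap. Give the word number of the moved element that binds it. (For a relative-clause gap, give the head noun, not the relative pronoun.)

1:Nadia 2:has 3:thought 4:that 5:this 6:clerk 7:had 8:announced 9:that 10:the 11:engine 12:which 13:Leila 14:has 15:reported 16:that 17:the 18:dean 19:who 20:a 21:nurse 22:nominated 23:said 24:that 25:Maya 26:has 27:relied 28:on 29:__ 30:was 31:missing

The gap at 29 is the prepositional object of "relied", inside a relative clause.
The relative pronoun is "which" (word 12); it is bound by the head noun immediately before it.
Its filler is the head noun "engine", at word 11.

11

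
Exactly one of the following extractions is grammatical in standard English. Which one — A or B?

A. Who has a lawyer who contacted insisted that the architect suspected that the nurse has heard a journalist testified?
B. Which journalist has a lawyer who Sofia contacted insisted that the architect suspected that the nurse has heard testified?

In A, the wh-phrase is extracted from inside a complex-NP island (relative clause) (introduced by "who"), which blocks movement.
In B, the extraction path crosses only that-complement boundaries, which are transparent.
So B is grammatical.

B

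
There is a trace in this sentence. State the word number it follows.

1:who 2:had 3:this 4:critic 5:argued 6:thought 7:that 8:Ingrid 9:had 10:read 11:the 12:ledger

The displaced element is "who" (word 1).
It is linked across 1 clause boundary (Ø).
It functions as the subject of "thought", so the gap sits immediately after word 5 ("argued").
Base order: This critic had argued that who thought that Ingrid had read the ledger.

5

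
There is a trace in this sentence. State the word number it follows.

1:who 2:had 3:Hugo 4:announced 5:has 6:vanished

4

The displaced element is "who" (word 1).
It is linked across 1 clause boundary (Ø).
It functions as the subject of "vanished", so the gap sits immediately after word 4 ("announced").
Base order: Hugo had announced that who has vanished.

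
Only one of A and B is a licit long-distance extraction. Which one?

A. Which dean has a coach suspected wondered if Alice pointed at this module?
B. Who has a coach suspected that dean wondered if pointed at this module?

In B, the wh-phrase is extracted from inside a wh-island (introduced by "if"), which blocks movement.
In A, the extraction path crosses only that-complement boundaries, which are transparent.
So A is grammatical.

A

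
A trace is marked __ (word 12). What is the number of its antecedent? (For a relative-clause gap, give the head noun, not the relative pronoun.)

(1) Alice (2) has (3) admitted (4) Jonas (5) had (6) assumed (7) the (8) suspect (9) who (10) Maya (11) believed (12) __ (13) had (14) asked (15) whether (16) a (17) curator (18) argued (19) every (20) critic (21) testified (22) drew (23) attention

8

The gap at 12 is the subject of "asked", inside a relative clause.
The relative pronoun is "who" (word 9); it is bound by the head noun immediately before it.
Its filler is the head noun "suspect", at word 8.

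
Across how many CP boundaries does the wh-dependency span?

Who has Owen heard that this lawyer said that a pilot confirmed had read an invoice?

"who" is extracted from the subject of "read".
Boundaries crossed, outermost first: [that], [that], [Ø] — 3 in total.

3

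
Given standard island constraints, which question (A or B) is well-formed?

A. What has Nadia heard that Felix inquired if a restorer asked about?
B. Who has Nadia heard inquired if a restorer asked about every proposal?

In A, the wh-phrase is extracted from inside a wh-island (introduced by "if"), which blocks movement.
In B, the extraction path crosses only that-complement boundaries, which are transparent.
So B is grammatical.

B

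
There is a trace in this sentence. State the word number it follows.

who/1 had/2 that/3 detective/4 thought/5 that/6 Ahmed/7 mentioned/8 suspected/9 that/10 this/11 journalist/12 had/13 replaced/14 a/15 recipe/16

8

The displaced element is "who" (word 1).
It is linked across 2 clause boundaries (that → Ø).
It functions as the subject of "suspected", so the gap sits immediately after word 8 ("mentioned").
Base order: That detective had thought that Ahmed mentioned that who suspected that this journalist had replaced a recipe.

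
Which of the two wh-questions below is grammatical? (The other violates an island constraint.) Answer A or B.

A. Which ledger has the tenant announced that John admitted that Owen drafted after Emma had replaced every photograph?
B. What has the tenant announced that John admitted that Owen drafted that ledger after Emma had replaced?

In B, the wh-phrase is extracted from inside an adjunct island (introduced by "after"), which blocks movement.
In A, the extraction path crosses only that-complement boundaries, which are transparent.
So A is grammatical.

A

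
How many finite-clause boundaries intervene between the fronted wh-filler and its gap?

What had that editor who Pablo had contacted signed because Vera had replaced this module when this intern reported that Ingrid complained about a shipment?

0

"what" originates inside the matrix clause — no clause boundary is crossed.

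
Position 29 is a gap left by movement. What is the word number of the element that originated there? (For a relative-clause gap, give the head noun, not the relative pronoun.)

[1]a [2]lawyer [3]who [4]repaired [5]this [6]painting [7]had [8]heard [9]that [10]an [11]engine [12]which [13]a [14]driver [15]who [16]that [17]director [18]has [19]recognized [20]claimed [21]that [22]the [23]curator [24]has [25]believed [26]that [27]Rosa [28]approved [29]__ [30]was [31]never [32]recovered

The gap at 29 is the object of "approved", inside a relative clause.
The relative pronoun is "which" (word 12); it is bound by the head noun immediately before it.
Its filler is the head noun "engine", at word 11.

11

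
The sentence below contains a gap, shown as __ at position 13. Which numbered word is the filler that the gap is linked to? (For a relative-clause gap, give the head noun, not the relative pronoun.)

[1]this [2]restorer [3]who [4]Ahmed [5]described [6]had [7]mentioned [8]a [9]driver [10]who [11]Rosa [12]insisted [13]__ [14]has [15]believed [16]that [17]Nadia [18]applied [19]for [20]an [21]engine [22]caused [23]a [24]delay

9

The gap at 13 is the subject of "believed", inside a relative clause.
The relative pronoun is "who" (word 10); it is bound by the head noun immediately before it.
Its filler is the head noun "driver", at word 9.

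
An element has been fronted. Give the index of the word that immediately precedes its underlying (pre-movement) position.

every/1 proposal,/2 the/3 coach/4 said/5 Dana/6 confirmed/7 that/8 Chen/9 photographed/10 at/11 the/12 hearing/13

The displaced element is "every proposal" (word 2).
It is linked across 2 clause boundaries (Ø → that).
It functions as the direct object of "photographed", so the gap sits immediately after word 10 ("photographed").
Base order: The coach said Dana confirmed that Chen photographed every proposal at the hearing.

10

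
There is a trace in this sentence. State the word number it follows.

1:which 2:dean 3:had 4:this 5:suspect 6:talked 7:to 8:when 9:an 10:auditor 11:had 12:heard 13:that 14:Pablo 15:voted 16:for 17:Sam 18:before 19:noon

The displaced element is "which dean" (word 2).
It functions as the object of the preposition "to" of "talked", so the gap sits immediately after word 7 ("to").
Base order: This suspect had talked to which dean when an auditor had heard that Pablo voted for Sam before noon.

7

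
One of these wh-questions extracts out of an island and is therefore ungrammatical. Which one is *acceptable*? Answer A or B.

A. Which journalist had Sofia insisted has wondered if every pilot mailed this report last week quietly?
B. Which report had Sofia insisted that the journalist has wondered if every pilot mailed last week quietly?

In B, the wh-phrase is extracted from inside a wh-island (introduced by "if"), which blocks movement.
In A, the extraction path crosses only that-complement boundaries, which are transparent.
So A is grammatical.

A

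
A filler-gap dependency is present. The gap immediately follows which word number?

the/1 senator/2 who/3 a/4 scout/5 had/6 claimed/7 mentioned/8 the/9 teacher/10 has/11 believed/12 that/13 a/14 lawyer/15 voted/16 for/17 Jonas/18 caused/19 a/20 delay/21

The displaced element is "the senator" (word 2).
It is linked across 1 clause boundary (Ø).
It functions as the subject of "mentioned", so the gap sits immediately after word 7 ("claimed").
Base order: A scout had claimed the senator mentioned the teacher has believed that a lawyer voted for Jonas.

7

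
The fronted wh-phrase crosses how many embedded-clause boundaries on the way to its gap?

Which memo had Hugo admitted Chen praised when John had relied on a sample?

1

"which memo" is extracted from the object of "praised".
Boundaries crossed, outermost first: [Ø] — 1 in total.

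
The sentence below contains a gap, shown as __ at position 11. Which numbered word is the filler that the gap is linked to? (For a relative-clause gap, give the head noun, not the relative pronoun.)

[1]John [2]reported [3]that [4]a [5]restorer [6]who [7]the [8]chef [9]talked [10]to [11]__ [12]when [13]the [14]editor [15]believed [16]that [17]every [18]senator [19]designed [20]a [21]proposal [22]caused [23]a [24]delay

5

The gap at 11 is the prepositional object of "talked", inside a relative clause.
The relative pronoun is "who" (word 6); it is bound by the head noun immediately before it.
Its filler is the head noun "restorer", at word 5.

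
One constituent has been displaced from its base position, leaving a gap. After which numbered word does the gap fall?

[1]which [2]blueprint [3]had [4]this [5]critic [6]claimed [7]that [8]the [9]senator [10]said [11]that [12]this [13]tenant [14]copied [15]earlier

14

The displaced element is "which blueprint" (word 2).
It is linked across 2 clause boundaries (that → that).
It functions as the direct object of "copied", so the gap sits immediately after word 14 ("copied").
Base order: This critic had claimed that the senator said that this tenant copied which blueprint earlier.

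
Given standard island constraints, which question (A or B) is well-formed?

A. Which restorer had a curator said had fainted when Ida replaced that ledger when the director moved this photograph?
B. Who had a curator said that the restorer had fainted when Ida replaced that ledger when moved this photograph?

A

In B, the wh-phrase is extracted from inside an adjunct island (introduced by "when"), which blocks movement.
In A, the extraction path crosses only that-complement boundaries, which are transparent.
So A is grammatical.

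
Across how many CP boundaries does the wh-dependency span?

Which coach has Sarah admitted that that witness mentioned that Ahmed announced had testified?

"which coach" is extracted from the subject of "testified".
Boundaries crossed, outermost first: [that], [that], [Ø] — 3 in total.

3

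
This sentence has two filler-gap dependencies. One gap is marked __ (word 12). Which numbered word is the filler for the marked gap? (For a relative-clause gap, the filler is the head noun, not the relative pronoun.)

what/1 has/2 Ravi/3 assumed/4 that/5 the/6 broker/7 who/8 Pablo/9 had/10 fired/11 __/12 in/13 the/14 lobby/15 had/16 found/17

7

The marked gap is inside the relative clause, the direct object of "fired".
Its filler is the head noun "broker" (via "who"), at word 7.
(The other dependency links word 1 to a gap after word 17.)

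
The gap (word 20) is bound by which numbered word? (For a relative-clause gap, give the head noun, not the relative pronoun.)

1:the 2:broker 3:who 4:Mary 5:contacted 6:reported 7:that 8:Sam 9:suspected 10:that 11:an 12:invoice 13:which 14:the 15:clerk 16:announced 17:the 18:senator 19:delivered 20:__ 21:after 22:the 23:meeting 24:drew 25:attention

12

The gap at 20 is the object of "delivered", inside a relative clause.
The relative pronoun is "which" (word 13); it is bound by the head noun immediately before it.
Its filler is the head noun "invoice", at word 12.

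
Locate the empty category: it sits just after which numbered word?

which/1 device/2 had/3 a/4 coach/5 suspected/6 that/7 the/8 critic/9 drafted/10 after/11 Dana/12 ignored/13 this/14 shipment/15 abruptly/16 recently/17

The displaced element is "which device" (word 2).
It is linked across 1 clause boundary (that).
It functions as the direct object of "drafted", so the gap sits immediately after word 10 ("drafted").
Base order: A coach had suspected that the critic drafted which device after Dana ignored this shipment abruptly recently.

10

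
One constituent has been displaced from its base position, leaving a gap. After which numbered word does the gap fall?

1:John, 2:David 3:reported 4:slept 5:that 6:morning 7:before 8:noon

The displaced element is "John" (word 1).
It is linked across 1 clause boundary (Ø).
It functions as the subject of "slept", so the gap sits immediately after word 3 ("reported").
Base order: David reported John slept that morning before noon.

3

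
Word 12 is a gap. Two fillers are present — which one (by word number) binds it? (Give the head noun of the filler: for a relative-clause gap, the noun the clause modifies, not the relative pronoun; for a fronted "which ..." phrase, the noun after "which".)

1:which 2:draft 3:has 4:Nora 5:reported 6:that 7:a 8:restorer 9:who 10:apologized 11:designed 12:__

2

The marked gap is the direct object of "designed".
Its filler is the fronted wh-phrase "which draft", at word 2.
(The other dependency links word 8 to a gap after word 9.)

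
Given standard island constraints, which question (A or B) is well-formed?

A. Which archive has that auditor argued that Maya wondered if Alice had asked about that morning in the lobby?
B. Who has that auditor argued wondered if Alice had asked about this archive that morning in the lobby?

B

In A, the wh-phrase is extracted from inside a wh-island (introduced by "if"), which blocks movement.
In B, the extraction path crosses only that-complement boundaries, which are transparent.
So B is grammatical.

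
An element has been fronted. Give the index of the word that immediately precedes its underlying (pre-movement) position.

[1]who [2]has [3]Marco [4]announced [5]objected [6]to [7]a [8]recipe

4

The displaced element is "who" (word 1).
It is linked across 1 clause boundary (Ø).
It functions as the subject of "objected", so the gap sits immediately after word 4 ("announced").
Base order: Marco has announced who objected to a recipe.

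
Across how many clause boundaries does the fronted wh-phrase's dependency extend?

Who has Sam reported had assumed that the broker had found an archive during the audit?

1

"who" is extracted from the subject of "assumed".
Boundaries crossed, outermost first: [Ø] — 1 in total.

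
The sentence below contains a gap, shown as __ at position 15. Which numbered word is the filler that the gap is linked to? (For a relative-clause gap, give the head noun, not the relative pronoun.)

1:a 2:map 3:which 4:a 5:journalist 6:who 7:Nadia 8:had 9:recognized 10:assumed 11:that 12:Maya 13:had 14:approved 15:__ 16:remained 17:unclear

The gap at 15 is the object of "approved", inside a relative clause.
The relative pronoun is "which" (word 3); it is bound by the head noun immediately before it.
Its filler is the head noun "map", at word 2.

2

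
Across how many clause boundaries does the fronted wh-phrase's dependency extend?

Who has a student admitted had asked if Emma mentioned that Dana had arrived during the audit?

1

"who" is extracted from the subject of "asked".
Boundaries crossed, outermost first: [Ø] — 1 in total.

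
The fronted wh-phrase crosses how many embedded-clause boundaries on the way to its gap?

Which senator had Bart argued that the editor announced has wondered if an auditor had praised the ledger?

"which senator" is extracted from the subject of "wondered".
Boundaries crossed, outermost first: [that], [Ø] — 2 in total.

2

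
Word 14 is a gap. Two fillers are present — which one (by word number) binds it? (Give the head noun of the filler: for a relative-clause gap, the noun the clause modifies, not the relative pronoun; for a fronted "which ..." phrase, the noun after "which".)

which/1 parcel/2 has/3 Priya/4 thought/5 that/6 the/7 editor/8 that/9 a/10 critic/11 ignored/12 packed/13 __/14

2

The marked gap is the direct object of "packed".
Its filler is the fronted wh-phrase "which parcel", at word 2.
(The other dependency links word 8 to a gap after word 12.)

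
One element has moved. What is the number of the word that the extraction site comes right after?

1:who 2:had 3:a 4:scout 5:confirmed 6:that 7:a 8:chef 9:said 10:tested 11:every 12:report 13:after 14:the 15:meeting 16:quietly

9

The displaced element is "who" (word 1).
It is linked across 2 clause boundaries (that → Ø).
It functions as the subject of "tested", so the gap sits immediately after word 9 ("said").
Base order: A scout had confirmed that a chef said that who tested every report after the meeting quietly.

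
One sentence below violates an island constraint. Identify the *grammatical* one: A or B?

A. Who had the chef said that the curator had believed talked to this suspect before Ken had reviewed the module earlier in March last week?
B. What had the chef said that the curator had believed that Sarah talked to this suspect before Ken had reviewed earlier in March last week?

A

In B, the wh-phrase is extracted from inside an adjunct island (introduced by "before"), which blocks movement.
In A, the extraction path crosses only that-complement boundaries, which are transparent.
So A is grammatical.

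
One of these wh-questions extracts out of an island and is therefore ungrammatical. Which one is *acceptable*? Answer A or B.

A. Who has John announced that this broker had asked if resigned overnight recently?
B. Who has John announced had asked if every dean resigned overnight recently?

In A, the wh-phrase is extracted from inside a wh-island (introduced by "if"), which blocks movement.
In B, the extraction path crosses only that-complement boundaries, which are transparent.
So B is grammatical.

B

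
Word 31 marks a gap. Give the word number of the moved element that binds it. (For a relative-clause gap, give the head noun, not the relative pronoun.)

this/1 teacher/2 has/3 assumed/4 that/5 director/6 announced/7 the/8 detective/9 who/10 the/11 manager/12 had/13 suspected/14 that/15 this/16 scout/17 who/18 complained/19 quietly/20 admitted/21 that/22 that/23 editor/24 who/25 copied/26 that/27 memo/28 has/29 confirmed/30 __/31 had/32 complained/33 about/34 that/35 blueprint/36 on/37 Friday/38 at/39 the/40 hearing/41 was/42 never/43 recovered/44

9

The gap at 31 is the subject of "complained", inside a relative clause.
The relative pronoun is "who" (word 10); it is bound by the head noun immediately before it.
Its filler is the head noun "detective", at word 9.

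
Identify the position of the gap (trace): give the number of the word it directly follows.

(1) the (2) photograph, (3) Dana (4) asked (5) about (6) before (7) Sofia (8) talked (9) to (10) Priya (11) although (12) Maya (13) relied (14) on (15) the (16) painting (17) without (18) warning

5

The displaced element is "the photograph" (word 2).
It functions as the object of the preposition "about" of "asked", so the gap sits immediately after word 5 ("about").
Base order: Dana asked about the photograph before Sofia talked to Priya although Maya relied on the painting without warning.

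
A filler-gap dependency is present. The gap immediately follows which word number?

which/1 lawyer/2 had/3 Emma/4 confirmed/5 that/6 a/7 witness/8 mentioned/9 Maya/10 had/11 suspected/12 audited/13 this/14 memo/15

The displaced element is "which lawyer" (word 2).
It is linked across 3 clause boundaries (that → Ø → Ø).
It functions as the subject of "audited", so the gap sits immediately after word 12 ("suspected").
Base order: Emma had confirmed that a witness mentioned Maya had suspected that which lawyer audited this memo.

12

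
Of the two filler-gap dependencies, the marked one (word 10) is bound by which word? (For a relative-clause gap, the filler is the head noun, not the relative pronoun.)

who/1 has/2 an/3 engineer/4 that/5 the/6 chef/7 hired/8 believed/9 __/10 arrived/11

1

The marked gap is the subject of "arrived".
Its filler is the fronted wh-phrase "who", at word 1.
(The other dependency links word 4 to a gap after word 8.)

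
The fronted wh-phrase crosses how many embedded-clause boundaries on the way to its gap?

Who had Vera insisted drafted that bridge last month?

1

"who" is extracted from the subject of "drafted".
Boundaries crossed, outermost first: [Ø] — 1 in total.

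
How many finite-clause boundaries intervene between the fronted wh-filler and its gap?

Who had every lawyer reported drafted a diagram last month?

"who" is extracted from the subject of "drafted".
Boundaries crossed, outermost first: [Ø] — 1 in total.

1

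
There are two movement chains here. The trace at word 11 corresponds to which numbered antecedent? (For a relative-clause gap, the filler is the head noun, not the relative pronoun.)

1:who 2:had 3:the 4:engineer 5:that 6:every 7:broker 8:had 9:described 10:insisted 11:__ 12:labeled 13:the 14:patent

The marked gap is the subject of "labeled".
Its filler is the fronted wh-phrase "who", at word 1.
(The other dependency links word 4 to a gap after word 9.)

1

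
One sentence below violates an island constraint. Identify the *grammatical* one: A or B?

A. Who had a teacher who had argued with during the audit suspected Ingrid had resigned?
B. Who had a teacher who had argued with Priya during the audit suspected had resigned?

B

In A, the wh-phrase is extracted from inside a complex-NP island (relative clause) (introduced by "who"), which blocks movement.
In B, the extraction path crosses only that-complement boundaries, which are transparent.
So B is grammatical.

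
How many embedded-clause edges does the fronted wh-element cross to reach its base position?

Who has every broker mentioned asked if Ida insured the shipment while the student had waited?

"who" is extracted from the subject of "asked".
Boundaries crossed, outermost first: [Ø] — 1 in total.

1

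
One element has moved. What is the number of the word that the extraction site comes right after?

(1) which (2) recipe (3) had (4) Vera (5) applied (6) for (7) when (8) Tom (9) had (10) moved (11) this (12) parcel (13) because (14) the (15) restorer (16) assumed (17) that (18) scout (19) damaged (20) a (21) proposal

6

The displaced element is "which recipe" (word 2).
It functions as the object of the preposition "for" of "applied", so the gap sits immediately after word 6 ("for").
Base order: Vera had applied for which recipe when Tom had moved this parcel because the restorer assumed that scout damaged a proposal.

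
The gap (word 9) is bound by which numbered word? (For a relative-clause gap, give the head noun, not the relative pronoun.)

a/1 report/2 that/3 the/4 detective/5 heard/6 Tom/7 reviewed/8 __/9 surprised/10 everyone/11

The gap at 9 is the object of "reviewed", inside a relative clause.
The relative pronoun is "that" (word 3); it is bound by the head noun immediately before it.
Its filler is the head noun "report", at word 2.

2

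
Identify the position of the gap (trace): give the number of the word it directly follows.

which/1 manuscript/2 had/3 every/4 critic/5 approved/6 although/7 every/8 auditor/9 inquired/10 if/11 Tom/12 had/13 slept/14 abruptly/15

The displaced element is "which manuscript" (word 2).
It functions as the direct object of "approved", so the gap sits immediately after word 6 ("approved").
Base order: Every critic had approved which manuscript although every auditor inquired if Tom had slept abruptly.

6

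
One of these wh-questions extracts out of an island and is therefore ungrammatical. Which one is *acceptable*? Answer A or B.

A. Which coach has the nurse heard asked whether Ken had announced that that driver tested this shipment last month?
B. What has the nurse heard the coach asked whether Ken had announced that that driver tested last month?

In B, the wh-phrase is extracted from inside a wh-island (introduced by "whether"), which blocks movement.
In A, the extraction path crosses only that-complement boundaries, which are transparent.
So A is grammatical.

A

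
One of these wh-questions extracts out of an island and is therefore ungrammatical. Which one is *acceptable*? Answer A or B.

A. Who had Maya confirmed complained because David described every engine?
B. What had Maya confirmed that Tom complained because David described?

A

In B, the wh-phrase is extracted from inside an adjunct island (introduced by "because"), which blocks movement.
In A, the extraction path crosses only that-complement boundaries, which are transparent.
So A is grammatical.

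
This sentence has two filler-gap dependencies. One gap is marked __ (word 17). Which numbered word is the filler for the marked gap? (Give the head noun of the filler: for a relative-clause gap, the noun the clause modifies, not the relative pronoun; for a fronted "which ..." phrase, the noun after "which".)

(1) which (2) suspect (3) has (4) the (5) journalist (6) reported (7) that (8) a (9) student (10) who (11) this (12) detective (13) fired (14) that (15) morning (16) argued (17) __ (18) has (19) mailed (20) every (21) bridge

The marked gap is the subject of "mailed".
Its filler is the fronted wh-phrase "which suspect", at word 2.
(The other dependency links word 9 to a gap after word 13.)

2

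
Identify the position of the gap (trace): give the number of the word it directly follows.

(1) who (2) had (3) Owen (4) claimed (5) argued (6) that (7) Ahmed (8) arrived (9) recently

4

The displaced element is "who" (word 1).
It is linked across 1 clause boundary (Ø).
It functions as the subject of "argued", so the gap sits immediately after word 4 ("claimed").
Base order: Owen had claimed who argued that Ahmed arrived recently.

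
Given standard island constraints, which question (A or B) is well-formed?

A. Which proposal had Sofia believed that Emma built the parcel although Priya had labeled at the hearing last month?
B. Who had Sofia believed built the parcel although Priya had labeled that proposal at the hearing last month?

B

In A, the wh-phrase is extracted from inside an adjunct island (introduced by "although"), which blocks movement.
In B, the extraction path crosses only that-complement boundaries, which are transparent.
So B is grammatical.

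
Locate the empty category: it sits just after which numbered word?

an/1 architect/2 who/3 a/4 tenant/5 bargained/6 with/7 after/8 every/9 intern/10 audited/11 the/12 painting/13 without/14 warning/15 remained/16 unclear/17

The displaced element is "an architect" (word 2).
It functions as the object of the preposition "with" of "bargained", so the gap sits immediately after word 7 ("with").
Base order: A tenant bargained with an architect after every intern audited the painting without warning.

7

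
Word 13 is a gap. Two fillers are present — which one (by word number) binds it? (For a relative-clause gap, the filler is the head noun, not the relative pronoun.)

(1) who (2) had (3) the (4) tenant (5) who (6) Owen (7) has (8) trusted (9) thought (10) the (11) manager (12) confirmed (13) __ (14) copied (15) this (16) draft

1

The marked gap is the subject of "copied".
Its filler is the fronted wh-phrase "who", at word 1.
(The other dependency links word 4 to a gap after word 8.)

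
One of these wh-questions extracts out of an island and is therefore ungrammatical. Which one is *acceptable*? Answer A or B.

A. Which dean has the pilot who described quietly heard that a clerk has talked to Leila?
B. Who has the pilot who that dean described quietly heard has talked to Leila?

In A, the wh-phrase is extracted from inside a complex-NP island (relative clause) (introduced by "who"), which blocks movement.
In B, the extraction path crosses only that-complement boundaries, which are transparent.
So B is grammatical.

B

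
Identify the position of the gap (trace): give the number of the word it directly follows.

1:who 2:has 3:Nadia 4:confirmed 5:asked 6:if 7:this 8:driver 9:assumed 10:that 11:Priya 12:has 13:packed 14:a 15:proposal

The displaced element is "who" (word 1).
It is linked across 1 clause boundary (Ø).
It functions as the subject of "asked", so the gap sits immediately after word 4 ("confirmed").
Base order: Nadia has confirmed that who asked if this driver assumed that Priya has packed a proposal.

4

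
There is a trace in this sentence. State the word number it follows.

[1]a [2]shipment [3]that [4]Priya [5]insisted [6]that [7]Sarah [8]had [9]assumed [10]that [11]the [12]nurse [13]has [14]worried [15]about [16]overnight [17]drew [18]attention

The displaced element is "a shipment" (word 2).
It is linked across 2 clause boundaries (that → that).
It functions as the object of the preposition "about" of "worried", so the gap sits immediately after word 15 ("about").
Base order: Priya insisted that Sarah had assumed that the nurse has worried about a shipment overnight.

15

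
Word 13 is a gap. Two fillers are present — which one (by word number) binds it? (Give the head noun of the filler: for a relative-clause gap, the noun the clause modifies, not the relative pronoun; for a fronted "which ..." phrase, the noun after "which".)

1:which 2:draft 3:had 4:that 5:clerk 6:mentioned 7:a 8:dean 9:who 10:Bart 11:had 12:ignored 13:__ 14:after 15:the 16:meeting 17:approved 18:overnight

8

The marked gap is inside the relative clause, the direct object of "ignored".
Its filler is the head noun "dean" (via "who"), at word 8.
(The other dependency links word 2 to a gap after word 17.)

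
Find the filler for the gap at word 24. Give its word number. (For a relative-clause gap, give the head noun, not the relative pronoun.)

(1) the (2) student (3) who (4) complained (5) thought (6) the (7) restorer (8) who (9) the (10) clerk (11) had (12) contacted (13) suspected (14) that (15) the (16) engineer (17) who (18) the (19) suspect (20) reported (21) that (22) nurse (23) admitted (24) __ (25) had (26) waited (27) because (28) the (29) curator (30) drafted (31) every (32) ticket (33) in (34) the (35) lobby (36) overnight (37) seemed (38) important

16

The gap at 24 is the subject of "waited", inside a relative clause.
The relative pronoun is "who" (word 17); it is bound by the head noun immediately before it.
Its filler is the head noun "engineer", at word 16.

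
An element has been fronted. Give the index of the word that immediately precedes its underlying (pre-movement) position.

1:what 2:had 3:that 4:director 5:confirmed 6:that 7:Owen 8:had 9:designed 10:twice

The displaced element is "what" (word 1).
It is linked across 1 clause boundary (that).
It functions as the direct object of "designed", so the gap sits immediately after word 9 ("designed").
Base order: That director had confirmed that Owen had designed what twice.

9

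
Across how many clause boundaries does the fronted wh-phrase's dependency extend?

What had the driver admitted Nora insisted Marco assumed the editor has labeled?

"what" is extracted from the object of "labeled".
Boundaries crossed, outermost first: [Ø], [Ø], [Ø] — 3 in total.

3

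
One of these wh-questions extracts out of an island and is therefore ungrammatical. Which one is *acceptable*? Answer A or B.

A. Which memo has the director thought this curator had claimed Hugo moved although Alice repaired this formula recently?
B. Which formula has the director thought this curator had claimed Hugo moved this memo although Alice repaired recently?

A

In B, the wh-phrase is extracted from inside an adjunct island (introduced by "although"), which blocks movement.
In A, the extraction path crosses only that-complement boundaries, which are transparent.
So A is grammatical.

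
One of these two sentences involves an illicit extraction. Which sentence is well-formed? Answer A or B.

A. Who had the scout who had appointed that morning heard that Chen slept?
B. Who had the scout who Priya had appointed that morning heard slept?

In A, the wh-phrase is extracted from inside a complex-NP island (relative clause) (introduced by "who"), which blocks movement.
In B, the extraction path crosses only that-complement boundaries, which are transparent.
So B is grammatical.

B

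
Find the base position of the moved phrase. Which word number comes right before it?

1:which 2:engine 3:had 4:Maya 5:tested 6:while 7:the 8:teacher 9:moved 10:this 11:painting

The displaced element is "which engine" (word 2).
It functions as the direct object of "tested", so the gap sits immediately after word 5 ("tested").
Base order: Maya had tested which engine while the teacher moved this painting.

5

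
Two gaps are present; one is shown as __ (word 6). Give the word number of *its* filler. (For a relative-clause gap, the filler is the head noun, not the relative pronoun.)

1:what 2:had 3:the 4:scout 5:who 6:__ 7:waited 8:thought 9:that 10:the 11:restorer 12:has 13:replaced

The marked gap is inside the relative clause, the subject of "waited".
Its filler is the head noun "scout" (via "who"), at word 4.
(The other dependency links word 1 to a gap after word 13.)

4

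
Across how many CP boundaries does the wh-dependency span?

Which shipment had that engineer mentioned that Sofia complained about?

1

"which shipment" is extracted from the PP object of "complained".
Boundaries crossed, outermost first: [that] — 1 in total.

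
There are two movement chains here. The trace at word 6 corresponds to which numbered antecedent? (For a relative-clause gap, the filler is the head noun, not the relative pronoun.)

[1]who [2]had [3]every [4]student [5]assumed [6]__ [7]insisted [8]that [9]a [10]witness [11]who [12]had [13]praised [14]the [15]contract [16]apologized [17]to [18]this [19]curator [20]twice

The marked gap is the subject of "insisted".
Its filler is the fronted wh-phrase "who", at word 1.
(The other dependency links word 10 to a gap after word 11.)

1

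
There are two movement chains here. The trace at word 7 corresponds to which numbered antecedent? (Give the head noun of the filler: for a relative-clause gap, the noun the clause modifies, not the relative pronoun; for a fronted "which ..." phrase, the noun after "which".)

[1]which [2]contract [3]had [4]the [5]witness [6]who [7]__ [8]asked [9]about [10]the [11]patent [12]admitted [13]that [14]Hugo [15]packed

5

The marked gap is inside the relative clause, the subject of "asked".
Its filler is the head noun "witness" (via "who"), at word 5.
(The other dependency links word 2 to a gap after word 15.)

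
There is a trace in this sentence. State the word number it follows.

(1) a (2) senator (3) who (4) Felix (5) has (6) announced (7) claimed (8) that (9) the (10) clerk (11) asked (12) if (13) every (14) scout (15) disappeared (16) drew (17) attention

The displaced element is "a senator" (word 2).
It is linked across 1 clause boundary (Ø).
It functions as the subject of "claimed", so the gap sits immediately after word 6 ("announced").
Base order: Felix has announced that a senator claimed that the clerk asked if every scout disappeared.

6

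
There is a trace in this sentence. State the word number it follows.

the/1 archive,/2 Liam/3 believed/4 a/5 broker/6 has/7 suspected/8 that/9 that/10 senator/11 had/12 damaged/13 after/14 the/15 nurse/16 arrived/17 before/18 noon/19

13

The displaced element is "the archive" (word 2).
It is linked across 2 clause boundaries (Ø → that).
It functions as the direct object of "damaged", so the gap sits immediately after word 13 ("damaged").
Base order: Liam believed a broker has suspected that that senator had damaged the archive after the nurse arrived before noon.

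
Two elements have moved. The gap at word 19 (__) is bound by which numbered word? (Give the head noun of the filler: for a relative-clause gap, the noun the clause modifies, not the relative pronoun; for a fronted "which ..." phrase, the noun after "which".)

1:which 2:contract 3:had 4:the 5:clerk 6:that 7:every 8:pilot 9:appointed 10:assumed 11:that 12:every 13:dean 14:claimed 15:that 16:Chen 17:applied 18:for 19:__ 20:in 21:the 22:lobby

2

The marked gap is the object of the preposition "for" of "applied".
Its filler is the fronted wh-phrase "which contract", at word 2.
(The other dependency links word 5 to a gap after word 9.)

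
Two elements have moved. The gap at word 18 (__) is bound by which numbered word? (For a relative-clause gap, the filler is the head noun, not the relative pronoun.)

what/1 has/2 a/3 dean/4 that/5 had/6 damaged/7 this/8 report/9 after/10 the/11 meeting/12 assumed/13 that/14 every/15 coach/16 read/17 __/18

1

The marked gap is the direct object of "read".
Its filler is the fronted wh-phrase "what", at word 1.
(The other dependency links word 4 to a gap after word 5.)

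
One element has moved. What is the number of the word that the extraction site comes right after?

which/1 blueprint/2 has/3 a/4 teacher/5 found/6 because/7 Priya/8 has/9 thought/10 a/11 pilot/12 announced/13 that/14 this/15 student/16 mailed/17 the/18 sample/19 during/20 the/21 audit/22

6

The displaced element is "which blueprint" (word 2).
It functions as the direct object of "found", so the gap sits immediately after word 6 ("found").
Base order: A teacher has found which blueprint because Priya has thought a pilot announced that this student mailed the sample during the audit.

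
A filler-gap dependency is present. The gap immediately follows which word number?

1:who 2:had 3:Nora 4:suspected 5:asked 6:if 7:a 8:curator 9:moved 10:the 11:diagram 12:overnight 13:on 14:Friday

4

The displaced element is "who" (word 1).
It is linked across 1 clause boundary (Ø).
It functions as the subject of "asked", so the gap sits immediately after word 4 ("suspected").
Base order: Nora had suspected that who asked if a curator moved the diagram overnight on Friday.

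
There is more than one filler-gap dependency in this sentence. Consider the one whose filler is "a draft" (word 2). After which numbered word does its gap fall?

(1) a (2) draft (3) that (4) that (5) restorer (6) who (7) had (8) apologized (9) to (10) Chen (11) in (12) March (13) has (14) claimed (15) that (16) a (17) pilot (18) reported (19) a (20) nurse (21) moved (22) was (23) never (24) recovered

The displaced element is "a draft" (word 2).
It is linked across 2 clause boundaries (that → Ø).
It functions as the direct object of "moved", so the gap sits immediately after word 21 ("moved").
Base order: That restorer who had apologized to Chen in March has claimed that a pilot reported a nurse moved a draft.

21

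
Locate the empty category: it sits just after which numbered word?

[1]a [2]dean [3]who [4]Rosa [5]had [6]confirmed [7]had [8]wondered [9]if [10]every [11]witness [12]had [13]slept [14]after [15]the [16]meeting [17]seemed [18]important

6

The displaced element is "a dean" (word 2).
It is linked across 1 clause boundary (Ø).
It functions as the subject of "wondered", so the gap sits immediately after word 6 ("confirmed").
Base order: Rosa had confirmed that a dean had wondered if every witness had slept after the meeting.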